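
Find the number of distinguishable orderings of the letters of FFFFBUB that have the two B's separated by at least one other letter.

Total arrangements of FFFFBUB: 7!/(4!·2!) = 105.
Arrangements with the B's together: treat BB as one letter, giving (6)!/(4!) = 30.
Subtracting, 105 − 30 = 75 arrangements keep the B's apart.

75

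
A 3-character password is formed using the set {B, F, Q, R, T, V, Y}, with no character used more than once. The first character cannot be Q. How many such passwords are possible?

180

The first character has 7−1 = 6 choices (anything except Q).
The remaining 2 characters are filled from the other 6 symbols without repetition: 6 × 5 = 30.
Total: 6 × 30 = 180.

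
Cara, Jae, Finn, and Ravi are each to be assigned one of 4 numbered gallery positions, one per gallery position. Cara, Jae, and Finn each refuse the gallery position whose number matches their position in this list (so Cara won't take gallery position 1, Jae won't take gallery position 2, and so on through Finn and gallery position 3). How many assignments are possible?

11

Let Aᵢ (for i ∈ {1, 2, 3}) be the placements that put person i in their forbidden gallery position. Any j of these fix j positions, leaving (4−j)! ways to fill the rest, and there are C(3,j) ways to pick which j.
By inclusion–exclusion, the number of valid placements is Σ_{j=0}^{3} (−1)^j C(3,j)·(4−j)!.
Computing: 24 − 18 + 6 − 1 = 11.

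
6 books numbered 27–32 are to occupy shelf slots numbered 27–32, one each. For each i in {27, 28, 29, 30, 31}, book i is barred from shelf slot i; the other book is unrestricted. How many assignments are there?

309

Let Aᵢ (for 27 ≤ i ≤ 31) be the placements that put book i in its forbidden shelf slot. Any j of these fix j positions, leaving (6−j)! ways to fill the rest, and there are C(5,j) ways to pick which j.
By inclusion–exclusion, the number of valid placements is Σ_{j=0}^{5} (−1)^j C(5,j)·(6−j)!.
Computing: 720 − 600 + 240 − 60 + 10 − 1 = 309.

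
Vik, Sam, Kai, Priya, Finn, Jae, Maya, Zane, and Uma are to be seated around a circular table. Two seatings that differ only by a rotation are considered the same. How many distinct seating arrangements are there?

Seat Vik anywhere (absorbing the rotational symmetry), then permute the other 8: (8)! = 40320.

40320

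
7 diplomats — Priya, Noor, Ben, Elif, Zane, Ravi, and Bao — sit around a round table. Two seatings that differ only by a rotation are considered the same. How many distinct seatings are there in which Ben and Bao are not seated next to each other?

480

All circular seatings of 7 people number (6)! = 720.
Those with Ben next to Bao: fuse the pair into one unit and seat 6 units around a circle — 2·(5)! = 240.
Subtracting, 720 − 240 = 480.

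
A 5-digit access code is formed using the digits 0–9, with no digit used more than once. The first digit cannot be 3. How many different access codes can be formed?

The first digit has 10−1 = 9 choices (anything except 3).
The remaining 4 digits are filled from the other 9 symbols without repetition: 9 × 8 × 7 × 6 = 3024.
Total: 9 × 3024 = 27216.

27216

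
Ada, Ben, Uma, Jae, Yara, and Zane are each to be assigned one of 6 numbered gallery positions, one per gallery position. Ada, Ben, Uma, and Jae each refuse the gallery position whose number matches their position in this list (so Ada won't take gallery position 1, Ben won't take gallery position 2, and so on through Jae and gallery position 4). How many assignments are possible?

362

Let Aᵢ (for 1 ≤ i ≤ 4) be the placements that put person i in their forbidden gallery position. Any j of these fix j positions, leaving (6−j)! ways to fill the rest, and there are C(4,j) ways to pick which j.
By inclusion–exclusion, the number of valid placements is Σ_{j=0}^{4} (−1)^j C(4,j)·(6−j)!.
Computing: 720 − 480 + 144 − 24 + 2 = 362.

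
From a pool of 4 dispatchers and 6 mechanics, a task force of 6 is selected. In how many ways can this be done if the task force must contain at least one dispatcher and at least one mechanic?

209

Total 6-person selections from all 10: C(10,6) = 210.
Selections missing a whole group: no dispatchers → C(6,6) = 1; no mechanics → C(4,6) = 0.
Both groups omitted at once is impossible, so 210 − 1 = 209.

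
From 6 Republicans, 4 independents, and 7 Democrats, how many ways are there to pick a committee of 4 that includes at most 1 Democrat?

Split by how many Democrats are chosen (0 through 1).
Sum: C(7,0)·C(10,4) + C(7,1)·C(10,3) = 210 + 840 = 1050.

1050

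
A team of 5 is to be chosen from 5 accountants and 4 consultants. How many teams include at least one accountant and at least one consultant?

125

Unrestricted: C(9,5) = 126 ways to pick any 5 of the 9.
Selections missing a whole group: no accountants → C(4,5) = 0; no consultants → C(5,5) = 1.
Both groups omitted at once is impossible, so 126 − 1 = 125.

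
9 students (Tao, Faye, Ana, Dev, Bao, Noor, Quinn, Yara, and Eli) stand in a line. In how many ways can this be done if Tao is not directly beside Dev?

282240

Of the 9! = 362880 arrangements, those with Tao and Dev adjacent number 2 × 8! = 80640 (treat the pair as a block with 2 internal orders).
Complementary counting: 362880 − 80640 = 282240.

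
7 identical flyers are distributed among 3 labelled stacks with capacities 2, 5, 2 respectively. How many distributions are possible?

6

Without the upper bounds there are C(9,2) = 36 ways to split 7 among 3 stacks.
Subtract solutions that violate a single cap (substitute x_i' = x_i − (cap_i+1)): x_1 ≥ 3 gives C(6,2) = 15; x_2 ≥ 6 gives C(3,2) = 3; x_3 ≥ 3 gives C(6,2) = 15. Together 33.
Add back pairs where two caps are both exceeded: 0 + 3 + 0 = 3.
By inclusion–exclusion the count is 36 − 33 + 3 = 6.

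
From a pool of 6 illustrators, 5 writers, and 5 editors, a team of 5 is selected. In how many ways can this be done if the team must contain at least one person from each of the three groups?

Unrestricted: C(16,5) = 4368 ways to pick any 5 of the 16.
Selections missing a whole group: no illustrators → C(10,5) = 252; no writers → C(11,5) = 462; no editors → C(11,5) = 462.
Add back selections omitting two groups (i.e. drawn from a single group): C(6,5) + C(5,5) + C(5,5) = 8.
By inclusion–exclusion: 4368 − 1176 + 8 = 3200.

3200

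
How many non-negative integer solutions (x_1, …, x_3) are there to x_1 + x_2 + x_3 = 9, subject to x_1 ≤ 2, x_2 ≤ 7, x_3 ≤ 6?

Without the upper bounds there are C(11,2) = 55 ways to split 9 among 3 variables.
Subtract solutions that violate a single cap (substitute x_i' = x_i − (cap_i+1)): x_1 ≥ 3 gives C(8,2) = 28; x_2 ≥ 8 gives C(3,2) = 3; x_3 ≥ 7 gives C(4,2) = 6. Together 37.
No two caps can be exceeded simultaneously, so the pair terms are all 0.
By inclusion–exclusion the count is 55 − 37 + 0 = 18.

18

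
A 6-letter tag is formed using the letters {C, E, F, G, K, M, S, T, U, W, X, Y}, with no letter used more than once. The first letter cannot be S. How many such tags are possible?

The first letter has 12−1 = 11 choices (anything except S).
The remaining 5 letters are filled from the other 11 symbols without repetition: 11 × 10 × 9 × 8 × 7 = 55440.
Total: 11 × 55440 = 609840.

609840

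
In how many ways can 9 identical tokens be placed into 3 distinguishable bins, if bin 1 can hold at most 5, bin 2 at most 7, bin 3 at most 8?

By stars and bars, unrestricted non-negative solutions to x_1+…+x_3 = 9 number C(9+2,2) = 55.
Subtract solutions that violate a single cap (substitute x_i' = x_i − (cap_i+1)): x_1 ≥ 6 gives C(5,2) = 10; x_2 ≥ 8 gives C(3,2) = 3; x_3 ≥ 9 gives C(2,2) = 1. Together 14.
No two caps can be exceeded simultaneously, so the pair terms are all 0.
By inclusion–exclusion the count is 55 − 14 + 0 = 41.

41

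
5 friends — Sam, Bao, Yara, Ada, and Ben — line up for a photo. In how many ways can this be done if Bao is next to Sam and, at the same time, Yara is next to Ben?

24

Treat {Bao,Sam} as one block (2 orders) and {Yara,Ben} as another (2 orders).
That leaves 3 units to arrange: 2 × 2 × 3! = 4 × 6 = 24.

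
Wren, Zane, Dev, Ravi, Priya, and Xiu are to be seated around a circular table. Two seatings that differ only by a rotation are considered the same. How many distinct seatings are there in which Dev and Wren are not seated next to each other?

72

All circular seatings of 6 people number (5)! = 120.
Seatings with Dev beside Wren: treat them as a block with 2 internal orders, giving 2 × (4)! = 48.
Subtracting, 120 − 48 = 72.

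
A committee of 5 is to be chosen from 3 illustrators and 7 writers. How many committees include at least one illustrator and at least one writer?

231

Total 5-person selections from all 10: C(10,5) = 252.
Subtract selections that omit an entire group: no illustrators → C(7,5) = 21; no writers → C(3,5) = 0.
Both groups omitted at once is impossible, so 252 − 21 = 231.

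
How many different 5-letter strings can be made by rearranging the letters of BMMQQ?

30

Letter multiplicities in BMMQQ: B×1, M×2, Q×2.
So there are 5! / (2!·2!) = 30 distinguishable arrangements.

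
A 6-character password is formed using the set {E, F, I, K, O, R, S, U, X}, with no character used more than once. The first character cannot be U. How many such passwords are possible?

53760

The first character has 9−1 = 8 choices (anything except U).
The remaining 5 characters are filled from the other 8 symbols without repetition: 8 × 7 × 6 × 5 × 4 = 6720.
Total: 8 × 6720 = 53760.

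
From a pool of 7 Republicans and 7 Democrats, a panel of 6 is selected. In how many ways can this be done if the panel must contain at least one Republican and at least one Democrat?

2989

With no constraint there are C(14,6) = 3003 possible selections.
Selections missing a whole group: no Republicans → C(7,6) = 7; no Democrats → C(7,6) = 7.
Both groups omitted at once is impossible, so 3003 − 14 = 2989.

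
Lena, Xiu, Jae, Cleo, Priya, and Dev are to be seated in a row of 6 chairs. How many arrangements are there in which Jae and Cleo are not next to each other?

Of the 6! = 720 arrangements, those with Jae and Cleo adjacent number 2 × 5! = 240 (treat the pair as a block with 2 internal orders).
Complementary counting: 720 − 240 = 480.

480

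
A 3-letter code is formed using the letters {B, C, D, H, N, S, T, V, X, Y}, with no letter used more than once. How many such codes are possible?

With no repetition, fill the 3 letters in order: 10 choices, then 9, down to 8.
That product is 10 × 9 × 8 = 720.

720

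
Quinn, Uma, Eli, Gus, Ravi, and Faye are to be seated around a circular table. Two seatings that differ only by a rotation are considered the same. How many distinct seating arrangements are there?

Fix one person's seat to break rotational symmetry; the remaining 5 people can be arranged in (5)! = 120 ways.

120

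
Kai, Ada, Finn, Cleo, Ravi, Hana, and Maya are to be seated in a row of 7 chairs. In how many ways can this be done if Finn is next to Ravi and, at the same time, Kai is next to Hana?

Treat {Finn,Ravi} as one block (2 orders) and {Kai,Hana} as another (2 orders).
That leaves 5 units to arrange: 2 × 2 × 5! = 4 × 120 = 480.

480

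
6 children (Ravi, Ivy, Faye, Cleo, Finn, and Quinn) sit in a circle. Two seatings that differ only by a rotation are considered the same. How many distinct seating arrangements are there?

120

Seat Ravi anywhere (absorbing the rotational symmetry), then permute the other 5: (5)! = 120.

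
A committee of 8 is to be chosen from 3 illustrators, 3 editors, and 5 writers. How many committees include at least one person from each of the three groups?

163

With no constraint there are C(11,8) = 165 possible selections.
Subtract selections that omit an entire group: no illustrators → C(8,8) = 1; no editors → C(8,8) = 1; no writers → C(6,8) = 0.
Add back selections omitting two groups (i.e. drawn from a single group): C(3,8) + C(3,8) + C(5,8) = 0.
By inclusion–exclusion: 165 − 2 + 0 = 163.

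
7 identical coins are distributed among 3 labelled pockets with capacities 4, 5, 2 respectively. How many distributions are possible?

12

By stars and bars, unrestricted non-negative solutions to x_1+…+x_3 = 7 number C(7+2,2) = 36.
Subtract solutions that violate a single cap (substitute x_i' = x_i − (cap_i+1)): x_1 ≥ 5 gives C(4,2) = 6; x_2 ≥ 6 gives C(3,2) = 3; x_3 ≥ 3 gives C(6,2) = 15. Together 24.
No two caps can be exceeded simultaneously, so the pair terms are all 0.
By inclusion–exclusion the count is 36 − 24 + 0 = 12.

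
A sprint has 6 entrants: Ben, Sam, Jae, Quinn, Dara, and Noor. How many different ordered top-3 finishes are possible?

There are 6 choices for 1st place, 5 for 2nd, and 4 for 3rd.
That gives 6 × 5 × 4 = 120.

120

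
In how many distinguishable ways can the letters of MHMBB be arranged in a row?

Letter multiplicities in MHMBB: B×2, H×1, M×2.
Dividing 5! = 120 by 2!·2! = 4 for the repeated letters gives 30.

30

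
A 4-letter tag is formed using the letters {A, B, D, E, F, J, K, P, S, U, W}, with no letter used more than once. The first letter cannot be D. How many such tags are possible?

7200

The first letter has 11−1 = 10 choices (anything except D).
The remaining 3 letters are filled from the other 10 symbols without repetition: 10 × 9 × 8 = 720.
Total: 10 × 720 = 7200.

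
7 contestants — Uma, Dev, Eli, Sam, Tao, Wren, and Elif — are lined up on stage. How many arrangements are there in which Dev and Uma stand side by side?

Glue Dev and Uma into one block (2 internal orders), leaving 6 units to arrange in a row.
So the count is 2·(6)! = 1440.

1440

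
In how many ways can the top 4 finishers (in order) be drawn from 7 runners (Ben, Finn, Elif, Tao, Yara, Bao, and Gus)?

This is an ordered selection of 4 from 7: P(7,4).
That gives 7 × 6 × 5 × 4 = 840.

840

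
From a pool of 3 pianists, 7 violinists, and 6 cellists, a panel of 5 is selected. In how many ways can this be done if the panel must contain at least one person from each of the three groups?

Unrestricted: C(16,5) = 4368 ways to pick any 5 of the 16.
Subtract selections that omit an entire group: no pianists → C(13,5) = 1287; no violinists → C(9,5) = 126; no cellists → C(10,5) = 252.
Add back selections omitting two groups (i.e. drawn from a single group): C(3,5) + C(7,5) + C(6,5) = 27.
By inclusion–exclusion: 4368 − 1665 + 27 = 2730.

2730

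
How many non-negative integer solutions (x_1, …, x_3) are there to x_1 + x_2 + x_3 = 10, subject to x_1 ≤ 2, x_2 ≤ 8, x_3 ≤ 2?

Ignoring the caps, the number of non-negative solutions to x_1+…+x_3 = 10 is C(12,2) = 66.
Subtract solutions that violate a single cap (substitute x_i' = x_i − (cap_i+1)): x_1 ≥ 3 gives C(9,2) = 36; x_2 ≥ 9 gives C(3,2) = 3; x_3 ≥ 3 gives C(9,2) = 36. Together 75.
Add back pairs where two caps are both exceeded: 0 + 15 + 0 = 15.
By inclusion–exclusion the count is 66 − 75 + 15 = 6.

6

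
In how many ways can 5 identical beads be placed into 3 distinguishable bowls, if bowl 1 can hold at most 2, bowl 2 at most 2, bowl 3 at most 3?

6

Ignoring the caps, the number of non-negative solutions to x_1+…+x_3 = 5 is C(7,2) = 21.
Subtract solutions that violate a single cap (substitute x_i' = x_i − (cap_i+1)): x_1 ≥ 3 gives C(4,2) = 6; x_2 ≥ 3 gives C(4,2) = 6; x_3 ≥ 4 gives C(3,2) = 3. Together 15.
No two caps can be exceeded simultaneously, so the pair terms are all 0.
By inclusion–exclusion the count is 21 − 15 + 0 = 6.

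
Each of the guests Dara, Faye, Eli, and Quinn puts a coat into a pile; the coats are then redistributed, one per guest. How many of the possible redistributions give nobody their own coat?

Let Aᵢ be the assignments in which guest i gets their own coat. We want the size of the complement of A₁∪…∪A_4.
By inclusion–exclusion this is Σ_{j=0}^{4} (−1)^j C(4,j)·(4−j)!.
Computing: 24 − 24 + 12 − 4 + 1 = 9.

9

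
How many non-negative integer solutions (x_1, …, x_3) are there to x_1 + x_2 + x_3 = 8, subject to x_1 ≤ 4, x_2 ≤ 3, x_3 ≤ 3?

Without the upper bounds there are C(10,2) = 45 ways to split 8 among 3 variables.
Subtract solutions that violate a single cap (substitute x_i' = x_i − (cap_i+1)): x_1 ≥ 5 gives C(5,2) = 10; x_2 ≥ 4 gives C(6,2) = 15; x_3 ≥ 4 gives C(6,2) = 15. Together 40.
Add back pairs where two caps are both exceeded: 0 + 0 + 1 = 1.
By inclusion–exclusion the count is 45 − 40 + 1 = 6.

6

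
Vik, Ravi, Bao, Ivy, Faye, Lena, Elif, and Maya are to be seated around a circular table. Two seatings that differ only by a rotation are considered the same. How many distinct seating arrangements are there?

Around a circle, 8 distinct people have 8!/8 = (7)! = 5040 rotationally distinct seatings.

5040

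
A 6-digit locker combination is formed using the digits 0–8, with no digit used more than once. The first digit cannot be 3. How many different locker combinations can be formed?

The first digit has 9−1 = 8 choices (anything except 3).
The remaining 5 digits are filled from the other 8 symbols without repetition: 8 × 7 × 6 × 5 × 4 = 6720.
Total: 8 × 6720 = 53760.

53760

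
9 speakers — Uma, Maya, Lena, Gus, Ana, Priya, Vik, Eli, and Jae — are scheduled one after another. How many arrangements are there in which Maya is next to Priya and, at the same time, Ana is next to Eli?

Treat {Maya,Priya} as one block (2 orders) and {Ana,Eli} as another (2 orders).
That leaves 7 units to arrange: 2 × 2 × 7! = 4 × 5040 = 20160.

20160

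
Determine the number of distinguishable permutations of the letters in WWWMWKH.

210

The 7 letters of WWWMWKH have repeats: W appearing 4 times.
So there are 7! / (4!) = 210 distinguishable arrangements.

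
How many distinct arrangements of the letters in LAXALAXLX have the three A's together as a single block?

140

Treat the 3 copies of A as a single block. The multiset to arrange is then {AAA, L, L, L, X, X, X}, 7 items in all.
That gives (7)!/(3!·3!) = 140 arrangements.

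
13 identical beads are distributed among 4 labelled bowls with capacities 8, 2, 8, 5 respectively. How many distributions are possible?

127

Without the upper bounds there are C(16,3) = 560 ways to split 13 among 4 bowls.
Subtract solutions that violate a single cap (substitute x_i' = x_i − (cap_i+1)): x_1 ≥ 9 gives C(7,3) = 35; x_2 ≥ 3 gives C(13,3) = 286; x_3 ≥ 9 gives C(7,3) = 35; x_4 ≥ 6 gives C(10,3) = 120. Together 476.
Add back pairs where two caps are both exceeded: 4 + 0 + 0 + 4 + 35 + 0 = 43.
By inclusion–exclusion the count is 560 − 476 + 43 = 127.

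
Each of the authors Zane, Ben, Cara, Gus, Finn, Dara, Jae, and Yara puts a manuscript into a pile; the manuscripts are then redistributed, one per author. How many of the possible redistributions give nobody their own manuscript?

Let Aᵢ be the assignments in which author i gets their own manuscript. We want the size of the complement of A₁∪…∪A_8.
By inclusion–exclusion this is Σ_{j=0}^{8} (−1)^j C(8,j)·(8−j)!.
Computing: 40320 − 40320 + 20160 − 6720 + 1680 − 336 + 56 − 8 + 1 = 14833.

14833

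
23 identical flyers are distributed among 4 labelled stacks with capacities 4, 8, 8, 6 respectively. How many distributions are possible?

By stars and bars, unrestricted non-negative solutions to x_1+…+x_4 = 23 number C(23+3,3) = 2600.
Subtract solutions that violate a single cap (substitute x_i' = x_i − (cap_i+1)): x_1 ≥ 5 gives C(21,3) = 1330; x_2 ≥ 9 gives C(17,3) = 680; x_3 ≥ 9 gives C(17,3) = 680; x_4 ≥ 7 gives C(19,3) = 969. Together 3659.
Add back pairs where two caps are both exceeded: 220 + 220 + 364 + 56 + 120 + 120 = 1100.
Subtract triples: 1 + 10 + 10 + 0 = 21.
By inclusion–exclusion the count is 2600 − 3659 + 1100 − 21 = 20.

20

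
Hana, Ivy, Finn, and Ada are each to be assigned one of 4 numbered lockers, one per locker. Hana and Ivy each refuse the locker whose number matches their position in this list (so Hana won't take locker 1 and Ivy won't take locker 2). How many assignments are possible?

14

Let Aᵢ (for i ∈ {1, 2}) be the placements that put person i in their forbidden locker. Any j of these fix j positions, leaving (4−j)! ways to fill the rest, and there are C(2,j) ways to pick which j.
By inclusion–exclusion, the number of valid placements is Σ_{j=0}^{2} (−1)^j C(2,j)·(4−j)!.
Computing: 24 − 12 + 2 = 14.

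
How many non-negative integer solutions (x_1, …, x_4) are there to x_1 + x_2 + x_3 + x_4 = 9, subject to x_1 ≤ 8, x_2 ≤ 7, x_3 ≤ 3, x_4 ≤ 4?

Ignoring the caps, the number of non-negative solutions to x_1+…+x_4 = 9 is C(12,3) = 220.
Subtract solutions that violate a single cap (substitute x_i' = x_i − (cap_i+1)): x_1 ≥ 9 gives C(3,3) = 1; x_2 ≥ 8 gives C(4,3) = 4; x_3 ≥ 4 gives C(8,3) = 56; x_4 ≥ 5 gives C(7,3) = 35. Together 96.
Add back pairs where two caps are both exceeded: 0 + 0 + 0 + 0 + 0 + 1 = 1.
By inclusion–exclusion the count is 220 − 96 + 1 = 125.

125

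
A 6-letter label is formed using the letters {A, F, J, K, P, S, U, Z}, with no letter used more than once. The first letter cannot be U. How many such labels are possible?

The first letter has 8−1 = 7 choices (anything except U).
The remaining 5 letters are filled from the other 7 symbols without repetition: 7 × 6 × 5 × 4 × 3 = 2520.
Total: 7 × 2520 = 17640.

17640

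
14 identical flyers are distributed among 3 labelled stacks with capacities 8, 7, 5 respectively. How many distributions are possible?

27

Ignoring the caps, the number of non-negative solutions to x_1+…+x_3 = 14 is C(16,2) = 120.
Subtract solutions that violate a single cap (substitute x_i' = x_i − (cap_i+1)): x_1 ≥ 9 gives C(7,2) = 21; x_2 ≥ 8 gives C(8,2) = 28; x_3 ≥ 6 gives C(10,2) = 45. Together 94.
Add back pairs where two caps are both exceeded: 0 + 0 + 1 = 1.
By inclusion–exclusion the count is 120 − 94 + 1 = 27.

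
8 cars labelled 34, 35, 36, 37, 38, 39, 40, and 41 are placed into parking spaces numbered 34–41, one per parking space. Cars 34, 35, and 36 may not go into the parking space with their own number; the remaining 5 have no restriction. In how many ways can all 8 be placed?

Let Aᵢ (for i ∈ {34, 35, 36}) be the placements that put car i in its forbidden parking space. Any j of these fix j positions, leaving (8−j)! ways to fill the rest, and there are C(3,j) ways to pick which j.
By inclusion–exclusion, the number of valid placements is Σ_{j=0}^{3} (−1)^j C(3,j)·(8−j)!.
Computing: 40320 − 15120 + 2160 − 120 = 27240.

27240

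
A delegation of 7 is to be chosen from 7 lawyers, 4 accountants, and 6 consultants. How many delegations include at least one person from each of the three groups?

17283

With no constraint there are C(17,7) = 19448 possible selections.
Subtract selections that omit an entire group: no lawyers → C(10,7) = 120; no accountants → C(13,7) = 1716; no consultants → C(11,7) = 330.
Add back selections omitting two groups (i.e. drawn from a single group): C(7,7) + C(4,7) + C(6,7) = 1.
By inclusion–exclusion: 19448 − 2166 + 1 = 17283.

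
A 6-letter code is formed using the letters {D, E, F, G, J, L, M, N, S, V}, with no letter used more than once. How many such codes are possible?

151200

Choose and order 6 of the 10 symbols: the first letter has 10 options, the next 9, and so on down to 5.
10 × 9 × 8 × 7 × 6 × 5 = 151200.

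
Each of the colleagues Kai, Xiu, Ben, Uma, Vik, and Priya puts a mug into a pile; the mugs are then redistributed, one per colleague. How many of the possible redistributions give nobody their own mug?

265

Count assignments avoiding every fixed point. For any j of the 6 colleagues fixed to their own mug, the other 6−j can be arranged in (6−j)! ways.
By inclusion–exclusion this is Σ_{j=0}^{6} (−1)^j C(6,j)·(6−j)!.
Computing: 720 − 720 + 360 − 120 + 30 − 6 + 1 = 265.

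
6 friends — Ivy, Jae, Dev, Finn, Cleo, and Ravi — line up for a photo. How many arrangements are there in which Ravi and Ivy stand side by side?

Treat {Ravi, Ivy} as a single unit. There are 5 units to order, and the pair itself can be ordered 2 ways.
That gives 2 × 5! = 2 × 120 = 240.

240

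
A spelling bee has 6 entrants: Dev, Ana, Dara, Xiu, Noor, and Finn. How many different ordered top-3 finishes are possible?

120

There are 6 choices for 1st place, 5 for 2nd, and 4 for 3rd.
That gives 6 × 5 × 4 = 120.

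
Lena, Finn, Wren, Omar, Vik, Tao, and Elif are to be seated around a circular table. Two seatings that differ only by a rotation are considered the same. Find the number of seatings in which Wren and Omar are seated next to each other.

240

Treat {Wren, Omar} as one unit (2 internal orders) and seat the resulting 6 units around the table: (5)! circular arrangements.
So 2 × (5)! = 2 × 120 = 240.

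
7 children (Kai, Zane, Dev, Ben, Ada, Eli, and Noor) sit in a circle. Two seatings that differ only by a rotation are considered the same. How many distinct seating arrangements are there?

720

Around a circle, 7 distinct people have 7!/7 = (6)! = 720 rotationally distinct seatings.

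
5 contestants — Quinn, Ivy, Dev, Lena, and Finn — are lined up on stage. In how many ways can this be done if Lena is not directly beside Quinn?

72

Of the 5! = 120 arrangements, those with Lena and Quinn adjacent number 2 × 4! = 48 (treat the pair as a block with 2 internal orders).
So 120 − 48 = 72 arrangements keep them apart.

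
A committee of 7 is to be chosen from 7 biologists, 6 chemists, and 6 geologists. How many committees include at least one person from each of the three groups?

With no constraint there are C(19,7) = 50388 possible selections.
Selections missing a whole group: no biologists → C(12,7) = 792; no chemists → C(13,7) = 1716; no geologists → C(13,7) = 1716.
Add back selections omitting two groups (i.e. drawn from a single group): C(7,7) + C(6,7) + C(6,7) = 1.
By inclusion–exclusion: 50388 − 4224 + 1 = 46165.

46165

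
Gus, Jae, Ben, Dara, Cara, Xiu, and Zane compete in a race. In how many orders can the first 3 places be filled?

210

This is an ordered selection of 3 from 7: P(7,3).
That gives 7 × 6 × 5 = 210.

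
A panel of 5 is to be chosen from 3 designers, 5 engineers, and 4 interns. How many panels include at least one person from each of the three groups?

Total 5-person selections from all 12: C(12,5) = 792.
Selections missing a whole group: no designers → C(9,5) = 126; no engineers → C(7,5) = 21; no interns → C(8,5) = 56.
Add back selections omitting two groups (i.e. drawn from a single group): C(3,5) + C(5,5) + C(4,5) = 1.
By inclusion–exclusion: 792 − 203 + 1 = 590.

590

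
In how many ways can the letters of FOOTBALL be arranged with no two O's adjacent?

7560

There are 8!/(2!·2!) = 10080 arrangements of FOOTBALL in total.
If the two O's are adjacent, glue them into one block, leaving 7 items to arrange: (7)!/(2!) = 2520 ways.
Subtracting, 10080 − 2520 = 7560 arrangements keep the O's apart.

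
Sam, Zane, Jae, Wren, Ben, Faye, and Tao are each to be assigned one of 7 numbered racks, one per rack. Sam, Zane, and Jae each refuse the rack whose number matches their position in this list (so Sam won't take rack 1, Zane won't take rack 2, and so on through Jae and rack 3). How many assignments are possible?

3216

Let Aᵢ (for i ∈ {1, 2, 3}) be the placements that put person i in their forbidden rack. Any j of these fix j positions, leaving (7−j)! ways to fill the rest, and there are C(3,j) ways to pick which j.
By inclusion–exclusion, the number of valid placements is Σ_{j=0}^{3} (−1)^j C(3,j)·(7−j)!.
Computing: 5040 − 2160 + 360 − 24 = 3216.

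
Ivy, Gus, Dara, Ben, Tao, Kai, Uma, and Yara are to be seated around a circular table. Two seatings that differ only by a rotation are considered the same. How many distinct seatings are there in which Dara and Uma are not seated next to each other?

Without the restriction there are (7)! = 5040 seatings.
Those with Dara next to Uma: fuse the pair into one unit and seat 7 units around a circle — 2·(6)! = 1440.
Subtracting, 5040 − 1440 = 3600.

3600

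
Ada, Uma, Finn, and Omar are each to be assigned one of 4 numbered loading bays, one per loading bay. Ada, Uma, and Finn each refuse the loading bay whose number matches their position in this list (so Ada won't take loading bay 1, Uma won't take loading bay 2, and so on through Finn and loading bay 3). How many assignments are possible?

Let Aᵢ (for i ∈ {1, 2, 3}) be the placements that put person i in their forbidden loading bay. Any j of these fix j positions, leaving (4−j)! ways to fill the rest, and there are C(3,j) ways to pick which j.
By inclusion–exclusion, the number of valid placements is Σ_{j=0}^{3} (−1)^j C(3,j)·(4−j)!.
Computing: 24 − 18 + 6 − 1 = 11.

11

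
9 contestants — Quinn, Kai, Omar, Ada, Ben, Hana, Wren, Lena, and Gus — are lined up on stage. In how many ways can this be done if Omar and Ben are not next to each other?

282240

There are 9! = 362880 arrangements in all. If Omar and Ben are adjacent, merging them into one block gives 2·(8)! = 80640 arrangements.
So 362880 − 80640 = 282240 arrangements keep them apart.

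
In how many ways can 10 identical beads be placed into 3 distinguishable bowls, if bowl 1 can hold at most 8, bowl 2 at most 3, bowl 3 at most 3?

Ignoring the caps, the number of non-negative solutions to x_1+…+x_3 = 10 is C(12,2) = 66.
Subtract solutions that violate a single cap (substitute x_i' = x_i − (cap_i+1)): x_1 ≥ 9 gives C(3,2) = 3; x_2 ≥ 4 gives C(8,2) = 28; x_3 ≥ 4 gives C(8,2) = 28. Together 59.
Add back pairs where two caps are both exceeded: 0 + 0 + 6 = 6.
By inclusion–exclusion the count is 66 − 59 + 6 = 13.

13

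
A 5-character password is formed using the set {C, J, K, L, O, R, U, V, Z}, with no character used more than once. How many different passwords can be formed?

15120

This is a permutation of 5 out of 9: P(9,5) = 9!/4!.
That product is 9 × 8 × 7 × 6 × 5 = 15120.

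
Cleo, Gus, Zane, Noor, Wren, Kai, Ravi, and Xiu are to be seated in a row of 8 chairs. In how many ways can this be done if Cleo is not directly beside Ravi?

Of the 8! = 40320 arrangements, those with Cleo and Ravi adjacent number 2 × 7! = 10080 (treat the pair as a block with 2 internal orders).
So 40320 − 10080 = 30240 arrangements keep them apart.

30240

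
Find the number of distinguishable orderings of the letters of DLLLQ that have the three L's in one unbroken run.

Treat the 3 copies of L as a single block. The multiset to arrange is then {LLL, D, Q}, 3 items in all.
All 3 items are distinct, so there are (3)! = 6 arrangements.

6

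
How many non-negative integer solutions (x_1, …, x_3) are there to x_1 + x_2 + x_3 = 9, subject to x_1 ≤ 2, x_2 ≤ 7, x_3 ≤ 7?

21

Without the upper bounds there are C(11,2) = 55 ways to split 9 among 3 variables.
Subtract solutions that violate a single cap (substitute x_i' = x_i − (cap_i+1)): x_1 ≥ 3 gives C(8,2) = 28; x_2 ≥ 8 gives C(3,2) = 3; x_3 ≥ 8 gives C(3,2) = 3. Together 34.
No two caps can be exceeded simultaneously, so the pair terms are all 0.
By inclusion–exclusion the count is 55 − 34 + 0 = 21.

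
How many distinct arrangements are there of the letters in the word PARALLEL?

3360

PARALLEL has 8 letters with A appearing twice and L appearing 3 times.
The number of distinct arrangements is 8!/(3!·2!) = 40320/12 = 3360.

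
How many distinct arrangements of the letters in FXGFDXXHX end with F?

1680

Fix F in the last position and arrange the remaining 8 letters.
Those 8 letters have X appearing 4 times, giving (8)!/(4!) = 1680.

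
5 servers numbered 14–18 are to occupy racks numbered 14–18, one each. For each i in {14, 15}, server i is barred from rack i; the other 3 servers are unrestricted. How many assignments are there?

Let Aᵢ (for i ∈ {14, 15}) be the placements that put server i in its forbidden rack. Any j of these fix j positions, leaving (5−j)! ways to fill the rest, and there are C(2,j) ways to pick which j.
By inclusion–exclusion, the number of valid placements is Σ_{j=0}^{2} (−1)^j C(2,j)·(5−j)!.
Computing: 120 − 48 + 6 = 78.

78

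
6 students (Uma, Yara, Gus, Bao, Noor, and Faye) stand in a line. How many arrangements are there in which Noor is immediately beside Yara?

Place the 4 others and the Noor-Yara pair as 5 objects in a line; the pair has 2 internal arrangements.
So the count is 2·(5)! = 240.

240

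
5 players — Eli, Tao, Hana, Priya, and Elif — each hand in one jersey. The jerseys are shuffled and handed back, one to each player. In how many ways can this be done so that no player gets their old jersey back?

44

This is the derangement count D_5: permutations of 5 items with no fixed point.
By inclusion–exclusion this is Σ_{j=0}^{5} (−1)^j C(5,j)·(5−j)!.
Computing: 120 − 120 + 60 − 20 + 5 − 1 = 44.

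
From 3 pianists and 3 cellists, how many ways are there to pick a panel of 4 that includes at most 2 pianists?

12

Split by how many pianists are chosen (0 through 2).
Sum: C(3,0)·C(3,4) + C(3,1)·C(3,3) + C(3,2)·C(3,2) = 0 + 3 + 9 = 12.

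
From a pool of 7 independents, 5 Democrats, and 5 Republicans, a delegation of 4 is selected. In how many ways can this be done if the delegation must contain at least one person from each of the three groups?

1225

Unrestricted: C(17,4) = 2380 ways to pick any 4 of the 17.
Subtract selections that omit an entire group: no independents → C(10,4) = 210; no Democrats → C(12,4) = 495; no Republicans → C(12,4) = 495.
Add back selections omitting two groups (i.e. drawn from a single group): C(7,4) + C(5,4) + C(5,4) = 45.
By inclusion–exclusion: 2380 − 1200 + 45 = 1225.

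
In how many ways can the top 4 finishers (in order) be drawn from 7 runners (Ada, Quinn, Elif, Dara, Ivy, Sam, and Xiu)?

840

This is an ordered selection of 4 from 7: P(7,4).
That gives 7 × 6 × 5 × 4 = 840.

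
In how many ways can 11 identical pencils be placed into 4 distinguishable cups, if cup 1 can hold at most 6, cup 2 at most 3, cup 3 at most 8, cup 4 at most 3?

101

Ignoring the caps, the number of non-negative solutions to x_1+…+x_4 = 11 is C(14,3) = 364.
Subtract solutions that violate a single cap (substitute x_i' = x_i − (cap_i+1)): x_1 ≥ 7 gives C(7,3) = 35; x_2 ≥ 4 gives C(10,3) = 120; x_3 ≥ 9 gives C(5,3) = 10; x_4 ≥ 4 gives C(10,3) = 120. Together 285.
Add back pairs where two caps are both exceeded: 1 + 0 + 1 + 0 + 20 + 0 = 22.
By inclusion–exclusion the count is 364 − 285 + 22 = 101.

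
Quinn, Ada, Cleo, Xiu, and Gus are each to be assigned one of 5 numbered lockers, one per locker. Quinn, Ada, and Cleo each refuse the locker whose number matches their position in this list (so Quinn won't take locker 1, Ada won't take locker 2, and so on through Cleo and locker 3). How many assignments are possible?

Let Aᵢ (for i ∈ {1, 2, 3}) be the placements that put person i in their forbidden locker. Any j of these fix j positions, leaving (5−j)! ways to fill the rest, and there are C(3,j) ways to pick which j.
By inclusion–exclusion, the number of valid placements is Σ_{j=0}^{3} (−1)^j C(3,j)·(5−j)!.
Computing: 120 − 72 + 18 − 2 = 64.

64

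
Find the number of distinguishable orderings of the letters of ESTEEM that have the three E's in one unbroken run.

24

Treat the 3 copies of E as a single block. The multiset to arrange is then {EEE, M, S, T}, 4 items in all.
All 4 items are distinct, so there are (4)! = 24 arrangements.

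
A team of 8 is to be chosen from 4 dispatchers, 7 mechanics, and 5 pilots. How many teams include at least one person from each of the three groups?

Unrestricted: C(16,8) = 12870 ways to pick any 8 of the 16.
Subtract selections that omit an entire group: no dispatchers → C(12,8) = 495; no mechanics → C(9,8) = 9; no pilots → C(11,8) = 165.
Add back selections omitting two groups (i.e. drawn from a single group): C(4,8) + C(7,8) + C(5,8) = 0.
By inclusion–exclusion: 12870 − 669 + 0 = 12201.

12201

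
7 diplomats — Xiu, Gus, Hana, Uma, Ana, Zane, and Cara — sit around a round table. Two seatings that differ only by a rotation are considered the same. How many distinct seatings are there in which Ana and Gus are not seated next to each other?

480

All circular seatings of 7 people number (6)! = 720.
Those with Ana next to Gus: fuse the pair into one unit and seat 6 units around a circle — 2·(5)! = 240.
Subtracting, 720 − 240 = 480.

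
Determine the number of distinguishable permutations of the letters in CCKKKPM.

420

Letter multiplicities in CCKKKPM: C×2, K×3, M×1, P×1.
So there are 7! / (3!·2!) = 420 distinguishable arrangements.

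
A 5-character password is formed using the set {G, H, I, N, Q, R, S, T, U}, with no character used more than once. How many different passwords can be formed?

15120

Choose and order 5 of the 9 symbols: the first character has 9 options, the next 8, and so on down to 5.
That product is 9 × 8 × 7 × 6 × 5 = 15120.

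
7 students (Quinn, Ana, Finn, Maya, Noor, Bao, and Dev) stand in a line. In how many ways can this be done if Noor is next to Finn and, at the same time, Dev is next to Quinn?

Treat {Noor,Finn} as one block (2 orders) and {Dev,Quinn} as another (2 orders).
That leaves 5 units to arrange: 2 × 2 × 5! = 4 × 120 = 480.

480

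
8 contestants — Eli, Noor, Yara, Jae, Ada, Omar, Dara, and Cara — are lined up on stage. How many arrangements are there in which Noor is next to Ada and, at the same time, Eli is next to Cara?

2880

Treat {Noor,Ada} as one block (2 orders) and {Eli,Cara} as another (2 orders).
That leaves 6 units to arrange: 2 × 2 × 6! = 4 × 720 = 2880.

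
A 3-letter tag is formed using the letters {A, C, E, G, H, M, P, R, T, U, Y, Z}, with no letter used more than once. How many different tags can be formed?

1320

With no repetition, fill the 3 letters in order: 12 choices, then 11, down to 10.
That product is 12 × 11 × 10 = 1320.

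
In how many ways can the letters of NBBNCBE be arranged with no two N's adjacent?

There are 7!/(3!·2!) = 420 arrangements of NBBNCBE in total.
If the two N's are adjacent, glue them into one block, leaving 6 items to arrange: (6)!/(3!) = 120 ways.
Hence 420 − 120 = 300.

300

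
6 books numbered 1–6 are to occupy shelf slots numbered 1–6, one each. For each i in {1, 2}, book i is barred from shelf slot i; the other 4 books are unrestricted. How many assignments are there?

504

Let Aᵢ (for i ∈ {1, 2}) be the placements that put book i in its forbidden shelf slot. Any j of these fix j positions, leaving (6−j)! ways to fill the rest, and there are C(2,j) ways to pick which j.
By inclusion–exclusion, the number of valid placements is Σ_{j=0}^{2} (−1)^j C(2,j)·(6−j)!.
Computing: 720 − 240 + 24 = 504.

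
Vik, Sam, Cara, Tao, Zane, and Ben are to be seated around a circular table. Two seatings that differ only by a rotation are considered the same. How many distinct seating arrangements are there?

120

Seat Vik anywhere (absorbing the rotational symmetry), then permute the other 5: (5)! = 120.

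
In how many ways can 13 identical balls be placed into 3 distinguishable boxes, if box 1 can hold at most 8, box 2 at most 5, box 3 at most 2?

6

Ignoring the caps, the number of non-negative solutions to x_1+…+x_3 = 13 is C(15,2) = 105.
Subtract solutions that violate a single cap (substitute x_i' = x_i − (cap_i+1)): x_1 ≥ 9 gives C(6,2) = 15; x_2 ≥ 6 gives C(9,2) = 36; x_3 ≥ 3 gives C(12,2) = 66. Together 117.
Add back pairs where two caps are both exceeded: 0 + 3 + 15 = 18.
By inclusion–exclusion the count is 105 − 117 + 18 = 6.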